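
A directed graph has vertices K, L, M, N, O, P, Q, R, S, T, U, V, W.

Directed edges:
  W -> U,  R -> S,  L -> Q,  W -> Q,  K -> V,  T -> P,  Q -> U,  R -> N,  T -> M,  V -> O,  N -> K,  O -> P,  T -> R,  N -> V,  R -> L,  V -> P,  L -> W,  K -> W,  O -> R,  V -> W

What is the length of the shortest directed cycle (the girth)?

4

For each vertex v, BFS finds the shortest path from v back to v.
The shortest such closed walk is R → N → V → O → R, length 4.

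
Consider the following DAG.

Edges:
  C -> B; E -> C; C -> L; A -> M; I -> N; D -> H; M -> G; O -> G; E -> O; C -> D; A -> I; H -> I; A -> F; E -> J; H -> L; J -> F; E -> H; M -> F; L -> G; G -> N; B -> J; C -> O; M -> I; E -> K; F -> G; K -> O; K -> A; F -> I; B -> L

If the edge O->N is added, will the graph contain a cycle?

No

Adding O→N creates a cycle iff N can already reach O.
Explore from N: no path reaches O. The graph stays acyclic.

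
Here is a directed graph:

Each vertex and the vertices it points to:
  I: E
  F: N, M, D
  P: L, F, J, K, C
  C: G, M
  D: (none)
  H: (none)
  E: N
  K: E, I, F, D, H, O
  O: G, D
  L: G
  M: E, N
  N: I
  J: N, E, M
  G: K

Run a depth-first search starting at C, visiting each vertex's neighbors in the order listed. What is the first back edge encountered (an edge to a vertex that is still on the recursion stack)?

DFS from C (visiting each vertex's neighbors in the order listed); mark gray on enter, black on exit:
C gray
  G gray
    K gray
      E gray
        N gray
          I gray
            I→E: E is gray → back edge
First back edge: I → E.

I→E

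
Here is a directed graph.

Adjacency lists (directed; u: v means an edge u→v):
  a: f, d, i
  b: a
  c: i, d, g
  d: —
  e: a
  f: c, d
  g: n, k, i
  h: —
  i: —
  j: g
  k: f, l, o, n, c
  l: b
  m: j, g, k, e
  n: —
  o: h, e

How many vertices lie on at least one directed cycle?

A vertex is on a directed cycle iff it belongs to a strongly connected component of size ≥ 2 (or has a self-loop).
The vertices on cycles are {a, b, c, e, f, g, k, l, o} — 9 in total.

9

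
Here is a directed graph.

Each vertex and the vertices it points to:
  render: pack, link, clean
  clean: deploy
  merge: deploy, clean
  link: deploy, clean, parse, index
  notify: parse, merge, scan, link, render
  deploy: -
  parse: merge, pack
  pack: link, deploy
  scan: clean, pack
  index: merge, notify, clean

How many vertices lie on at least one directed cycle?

7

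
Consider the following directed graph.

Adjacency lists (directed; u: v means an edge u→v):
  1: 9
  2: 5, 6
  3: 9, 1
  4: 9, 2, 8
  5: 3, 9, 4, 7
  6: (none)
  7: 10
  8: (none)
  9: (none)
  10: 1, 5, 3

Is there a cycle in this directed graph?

Yes

DFS with white/gray/black marking, starting from 1:
1 gray
  9 gray
  9 black
1 black
2 gray
  5 gray
    3 gray
      3→9: 9 black — skip
      3→1: 1 black — skip
    3 black
    5→9: 9 black — skip
    4 gray
      4→9: 9 black — skip
      4→2: 2 is gray → back edge
Back edge found, so a cycle exists: 2 → 5 → 4 → 2.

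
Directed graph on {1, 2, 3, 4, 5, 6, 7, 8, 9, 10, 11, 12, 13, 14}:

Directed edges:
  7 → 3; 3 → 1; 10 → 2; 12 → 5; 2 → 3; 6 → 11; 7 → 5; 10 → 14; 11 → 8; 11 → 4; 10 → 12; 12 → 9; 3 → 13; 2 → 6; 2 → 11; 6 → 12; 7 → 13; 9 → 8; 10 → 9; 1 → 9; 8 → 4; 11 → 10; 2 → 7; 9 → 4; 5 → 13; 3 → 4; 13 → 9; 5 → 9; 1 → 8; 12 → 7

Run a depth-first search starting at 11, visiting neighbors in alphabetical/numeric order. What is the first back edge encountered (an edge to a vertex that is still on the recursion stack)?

DFS from 11 (visiting neighbors in alphabetical/numeric order); mark gray on enter, black on exit:
11 gray
  4 gray
  4 black
  8 gray
    8→4: 4 black — skip
  8 black
  10 gray
    2 gray
      3 gray
        1 gray
          1→8: 8 black — skip
          9 gray
            9→4: 4 black — skip
            9→8: 8 black — skip
          9 black
        1 black
        3→4: 4 black — skip
        13 gray
          13→9: 9 black — skip
        13 black
      3 black
      6 gray
        6→11: 11 is gray → back edge
First back edge: 6 → 11.

6->11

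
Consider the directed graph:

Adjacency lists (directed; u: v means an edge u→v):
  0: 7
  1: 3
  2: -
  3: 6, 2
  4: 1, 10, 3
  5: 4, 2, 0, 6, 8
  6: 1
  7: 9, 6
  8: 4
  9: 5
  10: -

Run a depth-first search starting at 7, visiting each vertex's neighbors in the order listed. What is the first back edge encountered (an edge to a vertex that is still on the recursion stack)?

6→1

DFS from 7 (visiting each vertex's neighbors in the order listed); mark gray on enter, black on exit:
7 gray
  9 gray
    5 gray
      4 gray
        1 gray
          3 gray
            6 gray
              6→1: 1 is gray → back edge
First back edge: 6 → 1.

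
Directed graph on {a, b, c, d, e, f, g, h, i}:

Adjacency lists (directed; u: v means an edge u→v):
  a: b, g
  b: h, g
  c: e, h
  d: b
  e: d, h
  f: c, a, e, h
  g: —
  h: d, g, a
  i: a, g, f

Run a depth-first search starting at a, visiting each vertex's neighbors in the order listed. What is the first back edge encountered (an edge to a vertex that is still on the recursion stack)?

DFS from a (visiting each vertex's neighbors in the order listed); mark gray on enter, black on exit:
a gray
  b gray
    h gray
      d gray
        d→b: b is gray → back edge
First back edge: d → b.

d→b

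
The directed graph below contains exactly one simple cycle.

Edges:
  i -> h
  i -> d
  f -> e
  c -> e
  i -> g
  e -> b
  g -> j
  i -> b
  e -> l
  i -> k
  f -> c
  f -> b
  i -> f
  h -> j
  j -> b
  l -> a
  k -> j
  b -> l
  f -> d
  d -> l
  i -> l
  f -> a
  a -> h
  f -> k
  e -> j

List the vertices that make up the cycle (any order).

DFS with gray/black marking from a:
a gray
  h gray
    j gray
      b gray
        l gray
          l→a: a is gray → back edge
Back edge closes the cycle a → h → j → b → l → a; its vertices are {a, b, h, j, l}.

a, b, h, j, l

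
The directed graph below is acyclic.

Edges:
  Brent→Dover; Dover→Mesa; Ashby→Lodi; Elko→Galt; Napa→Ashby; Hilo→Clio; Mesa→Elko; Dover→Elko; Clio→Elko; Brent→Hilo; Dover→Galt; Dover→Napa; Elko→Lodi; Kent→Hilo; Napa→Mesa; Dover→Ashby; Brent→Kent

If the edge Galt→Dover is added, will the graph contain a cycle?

Adding Galt→Dover creates a cycle iff Dover can already reach Galt.
Path from Dover: Dover → Galt.
So Dover → … → Galt → Dover is a cycle.

Yes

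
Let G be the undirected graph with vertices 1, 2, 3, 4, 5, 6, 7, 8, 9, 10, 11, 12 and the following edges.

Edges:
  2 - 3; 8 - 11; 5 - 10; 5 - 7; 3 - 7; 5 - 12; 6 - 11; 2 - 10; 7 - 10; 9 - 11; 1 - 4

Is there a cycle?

DFS, tracking each vertex's parent; an edge to a visited non-parent vertex closes a cycle.
Start from 8:
visit 8 (parent –)
  visit 11 (parent 8)
    visit 6 (parent 11)
      6–11: parent, skip
    visit 9 (parent 11)
      9–11: parent, skip
    11–8: parent, skip
visit 1 (parent –)
  visit 4 (parent 1)
    4–1: parent, skip
visit 2 (parent –)
  visit 10 (parent 2)
    10–2: parent, skip
    visit 7 (parent 10)
      7–10: parent, skip
      visit 3 (parent 7)
        3–7: parent, skip
        3–2: 2 visited and ≠ parent → cycle
Cycle: 2 – 10 – 7 – 3 – 2.

Yes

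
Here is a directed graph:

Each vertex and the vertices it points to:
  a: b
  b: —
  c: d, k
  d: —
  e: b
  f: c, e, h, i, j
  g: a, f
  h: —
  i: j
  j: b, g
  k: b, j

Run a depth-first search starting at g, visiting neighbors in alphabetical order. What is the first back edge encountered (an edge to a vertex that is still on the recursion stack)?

DFS from g (visiting neighbors in alphabetical order); mark gray on enter, black on exit:
g gray
  a gray
    b gray
    b black
  a black
  f gray
    c gray
      d gray
      d black
      k gray
        k→b: b black — skip
        j gray
          j→b: b black — skip
          j→g: g is gray → back edge
First back edge: j → g.

j→g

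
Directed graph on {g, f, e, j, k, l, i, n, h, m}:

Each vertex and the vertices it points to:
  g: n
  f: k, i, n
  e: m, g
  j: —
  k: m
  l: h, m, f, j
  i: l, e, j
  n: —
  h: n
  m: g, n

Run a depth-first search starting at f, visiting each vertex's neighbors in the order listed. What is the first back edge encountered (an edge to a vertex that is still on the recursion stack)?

l->f

DFS from f (visiting each vertex's neighbors in the order listed); mark gray on enter, black on exit:
f gray
  k gray
    m gray
      g gray
        n gray
        n black
      g black
      m→n: n black — skip
    m black
  k black
  i gray
    l gray
      h gray
        h→n: n black — skip
      h black
      l→m: m black — skip
      l→f: f is gray → back edge
First back edge: l → f.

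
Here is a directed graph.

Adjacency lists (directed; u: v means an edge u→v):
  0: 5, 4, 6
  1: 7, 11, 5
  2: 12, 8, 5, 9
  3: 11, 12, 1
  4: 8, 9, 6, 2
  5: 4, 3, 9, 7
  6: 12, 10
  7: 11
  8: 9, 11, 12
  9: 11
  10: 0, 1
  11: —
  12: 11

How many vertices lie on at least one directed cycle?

8

A vertex is on a directed cycle iff it belongs to a strongly connected component of size ≥ 2 (or has a self-loop).
The vertices on cycles are {0, 1, 2, 3, 4, 5, 6, 10} — 8 in total.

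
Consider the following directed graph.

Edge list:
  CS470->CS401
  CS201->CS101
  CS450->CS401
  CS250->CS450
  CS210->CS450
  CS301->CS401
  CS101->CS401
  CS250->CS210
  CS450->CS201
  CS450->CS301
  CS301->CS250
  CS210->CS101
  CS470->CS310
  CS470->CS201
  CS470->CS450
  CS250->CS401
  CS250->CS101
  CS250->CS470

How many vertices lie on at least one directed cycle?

5

A vertex is on a directed cycle iff it belongs to a strongly connected component of size ≥ 2 (or has a self-loop).
The vertices on cycles are {CS210, CS250, CS301, CS450, CS470} — 5 in total.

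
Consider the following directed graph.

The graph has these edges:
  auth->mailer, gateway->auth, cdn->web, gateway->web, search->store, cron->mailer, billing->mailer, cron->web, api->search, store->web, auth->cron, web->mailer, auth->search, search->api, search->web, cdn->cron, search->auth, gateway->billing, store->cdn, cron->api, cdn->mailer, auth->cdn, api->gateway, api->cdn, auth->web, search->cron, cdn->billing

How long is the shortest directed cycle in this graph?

2

For each vertex v, BFS finds the shortest path from v back to v.
The shortest such closed walk is api → search → api, length 2.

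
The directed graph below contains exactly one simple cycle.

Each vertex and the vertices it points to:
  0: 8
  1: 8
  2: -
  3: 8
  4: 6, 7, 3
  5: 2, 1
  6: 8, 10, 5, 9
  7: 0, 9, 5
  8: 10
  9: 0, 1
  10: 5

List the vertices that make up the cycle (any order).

1, 5, 8, 10

DFS with gray/black marking from 10:
10 gray
  5 gray
    2 gray
    2 black
    1 gray
      8 gray
        8→10: 10 is gray → back edge
Back edge closes the cycle 10 → 5 → 1 → 8 → 10; its vertices are {1, 5, 8, 10}.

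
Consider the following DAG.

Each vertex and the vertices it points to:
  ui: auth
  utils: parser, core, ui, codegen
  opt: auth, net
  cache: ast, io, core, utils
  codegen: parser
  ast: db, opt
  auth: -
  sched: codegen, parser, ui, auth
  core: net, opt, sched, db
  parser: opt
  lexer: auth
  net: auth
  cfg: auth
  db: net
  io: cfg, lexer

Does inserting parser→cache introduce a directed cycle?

Yes

Adding parser→cache creates a cycle iff cache can already reach parser.
Path from cache: cache → utils → parser.
So cache → … → parser → cache is a cycle.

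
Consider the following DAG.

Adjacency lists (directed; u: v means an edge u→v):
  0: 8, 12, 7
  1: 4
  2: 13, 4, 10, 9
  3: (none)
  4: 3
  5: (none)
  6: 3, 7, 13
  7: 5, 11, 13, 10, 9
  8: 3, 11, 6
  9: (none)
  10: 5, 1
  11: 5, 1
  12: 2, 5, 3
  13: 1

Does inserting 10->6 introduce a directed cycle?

Yes

Adding 10→6 creates a cycle iff 6 can already reach 10.
Path from 6: 6 → 7 → 10.
So 6 → … → 10 → 6 is a cycle.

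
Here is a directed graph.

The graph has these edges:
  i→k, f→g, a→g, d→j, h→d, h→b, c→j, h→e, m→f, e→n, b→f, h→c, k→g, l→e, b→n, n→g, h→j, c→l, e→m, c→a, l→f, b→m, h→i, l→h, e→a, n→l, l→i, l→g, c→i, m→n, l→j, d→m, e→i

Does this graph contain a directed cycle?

Yes

DFS with white/gray/black marking, starting from g:
g gray
g black
a gray
  a→g: g black — skip
a black
b gray
  n gray
    n→g: g black — skip
    l gray
      i gray
        k gray
          k→g: g black — skip
        k black
      i black
      l→g: g black — skip
      e gray
        e→i: i black — skip
        e→n: n is gray → back edge
Back edge found, so a cycle exists: n → l → e → n.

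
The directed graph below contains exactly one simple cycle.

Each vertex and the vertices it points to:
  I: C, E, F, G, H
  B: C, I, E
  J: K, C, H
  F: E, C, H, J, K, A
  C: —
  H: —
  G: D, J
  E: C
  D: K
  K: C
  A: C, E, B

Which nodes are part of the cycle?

DFS with gray/black marking from I:
I gray
  C gray
  C black
  E gray
    E→C: C black — skip
  E black
  F gray
    F→E: E black — skip
    F→C: C black — skip
    H gray
    H black
    J gray
      K gray
        K→C: C black — skip
      K black
      J→C: C black — skip
      J→H: H black — skip
    J black
    F→K: K black — skip
    A gray
      A→C: C black — skip
      A→E: E black — skip
      B gray
        B→C: C black — skip
        B→I: I is gray → back edge
Back edge closes the cycle I → F → A → B → I; its vertices are {A, B, F, I}.

A, B, F, I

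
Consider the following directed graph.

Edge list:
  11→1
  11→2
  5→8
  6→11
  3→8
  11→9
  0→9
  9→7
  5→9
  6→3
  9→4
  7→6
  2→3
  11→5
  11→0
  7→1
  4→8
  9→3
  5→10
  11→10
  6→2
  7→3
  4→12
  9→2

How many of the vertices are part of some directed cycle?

6

A vertex is on a directed cycle iff it belongs to a strongly connected component of size ≥ 2 (or has a self-loop).
The vertices on cycles are {0, 5, 6, 7, 9, 11} — 6 in total.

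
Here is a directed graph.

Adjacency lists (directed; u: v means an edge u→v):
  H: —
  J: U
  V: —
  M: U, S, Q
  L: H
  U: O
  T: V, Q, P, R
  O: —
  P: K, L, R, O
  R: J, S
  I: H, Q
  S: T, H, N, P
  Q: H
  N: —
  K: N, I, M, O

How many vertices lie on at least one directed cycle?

6

A vertex is on a directed cycle iff it belongs to a strongly connected component of size ≥ 2 (or has a self-loop).
The vertices on cycles are {K, M, P, R, S, T} — 6 in total.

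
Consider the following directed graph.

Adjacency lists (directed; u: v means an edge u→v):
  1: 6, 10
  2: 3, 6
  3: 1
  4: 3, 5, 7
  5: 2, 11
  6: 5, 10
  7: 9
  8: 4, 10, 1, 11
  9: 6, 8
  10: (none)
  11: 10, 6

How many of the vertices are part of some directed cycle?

10

A vertex is on a directed cycle iff it belongs to a strongly connected component of size ≥ 2 (or has a self-loop).
The vertices on cycles are {1, 2, 3, 4, 5, 6, 7, 8, 9, 11} — 10 in total.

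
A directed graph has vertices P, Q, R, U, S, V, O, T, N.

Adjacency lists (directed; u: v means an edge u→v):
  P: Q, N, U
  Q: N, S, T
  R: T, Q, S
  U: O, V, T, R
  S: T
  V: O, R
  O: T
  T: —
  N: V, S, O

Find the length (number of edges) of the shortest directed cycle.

For each vertex v, BFS finds the shortest path from v back to v.
The shortest such closed walk is N → V → R → Q → N, length 4.

4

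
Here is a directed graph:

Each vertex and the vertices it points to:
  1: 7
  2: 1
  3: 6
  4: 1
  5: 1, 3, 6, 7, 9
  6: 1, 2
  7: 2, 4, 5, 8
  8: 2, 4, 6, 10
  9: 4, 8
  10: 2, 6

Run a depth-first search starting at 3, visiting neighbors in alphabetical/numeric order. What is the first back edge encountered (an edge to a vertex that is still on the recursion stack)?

2->1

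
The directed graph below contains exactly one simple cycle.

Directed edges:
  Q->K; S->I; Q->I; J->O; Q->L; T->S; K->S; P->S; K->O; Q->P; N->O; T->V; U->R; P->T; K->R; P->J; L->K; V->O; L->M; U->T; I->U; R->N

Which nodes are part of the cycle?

I, S, T, U

DFS with gray/black marking from I:
I gray
  U gray
    R gray
      N gray
        O gray
        O black
      N black
    R black
    T gray
      S gray
        S→I: I is gray → back edge
Back edge closes the cycle I → U → T → S → I; its vertices are {I, S, T, U}.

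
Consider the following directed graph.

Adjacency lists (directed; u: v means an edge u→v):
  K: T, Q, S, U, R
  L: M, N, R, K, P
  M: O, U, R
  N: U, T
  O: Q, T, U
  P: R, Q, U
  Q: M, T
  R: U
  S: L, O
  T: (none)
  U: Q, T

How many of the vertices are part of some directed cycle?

8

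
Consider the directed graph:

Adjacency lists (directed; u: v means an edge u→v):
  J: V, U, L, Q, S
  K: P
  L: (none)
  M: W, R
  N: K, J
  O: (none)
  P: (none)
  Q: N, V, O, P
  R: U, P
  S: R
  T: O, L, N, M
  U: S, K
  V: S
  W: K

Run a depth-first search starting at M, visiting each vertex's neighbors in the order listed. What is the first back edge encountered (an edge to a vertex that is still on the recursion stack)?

DFS from M (visiting each vertex's neighbors in the order listed); mark gray on enter, black on exit:
M gray
  W gray
    K gray
      P gray
      P black
    K black
  W black
  R gray
    U gray
      S gray
        S→R: R is gray → back edge
First back edge: S → R.

S->R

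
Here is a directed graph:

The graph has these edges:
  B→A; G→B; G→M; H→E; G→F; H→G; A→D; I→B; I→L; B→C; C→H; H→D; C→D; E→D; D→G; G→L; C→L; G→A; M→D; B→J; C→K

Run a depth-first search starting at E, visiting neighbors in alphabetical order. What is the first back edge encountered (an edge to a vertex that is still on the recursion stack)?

DFS from E (visiting neighbors in alphabetical order); mark gray on enter, black on exit:
E gray
  D gray
    G gray
      A gray
        A→D: D is gray → back edge
First back edge: A → D.

A→D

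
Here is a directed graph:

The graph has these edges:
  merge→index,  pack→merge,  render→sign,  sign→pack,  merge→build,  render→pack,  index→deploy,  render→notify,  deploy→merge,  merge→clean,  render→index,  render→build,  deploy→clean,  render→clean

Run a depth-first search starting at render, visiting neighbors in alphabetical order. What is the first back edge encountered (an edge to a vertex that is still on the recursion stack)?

merge→index

DFS from render (visiting neighbors in alphabetical order); mark gray on enter, black on exit:
render gray
  build gray
  build black
  clean gray
  clean black
  index gray
    deploy gray
      deploy→clean: clean black — skip
      merge gray
        merge→build: build black — skip
        merge→clean: clean black — skip
        merge→index: index is gray → back edge
First back edge: merge → index.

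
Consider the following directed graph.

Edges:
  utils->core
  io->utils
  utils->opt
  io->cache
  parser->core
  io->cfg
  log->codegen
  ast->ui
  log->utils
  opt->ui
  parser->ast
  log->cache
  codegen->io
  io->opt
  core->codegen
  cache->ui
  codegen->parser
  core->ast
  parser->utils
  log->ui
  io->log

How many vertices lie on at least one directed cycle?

6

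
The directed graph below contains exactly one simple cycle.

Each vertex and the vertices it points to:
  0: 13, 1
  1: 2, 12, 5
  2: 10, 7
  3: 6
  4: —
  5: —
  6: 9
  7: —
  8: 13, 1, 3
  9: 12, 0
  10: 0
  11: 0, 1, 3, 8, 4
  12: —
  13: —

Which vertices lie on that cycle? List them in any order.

0, 1, 2, 10

DFS with gray/black marking from 1:
1 gray
  2 gray
    10 gray
      0 gray
        13 gray
        13 black
        0→1: 1 is gray → back edge
Back edge closes the cycle 1 → 2 → 10 → 0 → 1; its vertices are {0, 1, 2, 10}.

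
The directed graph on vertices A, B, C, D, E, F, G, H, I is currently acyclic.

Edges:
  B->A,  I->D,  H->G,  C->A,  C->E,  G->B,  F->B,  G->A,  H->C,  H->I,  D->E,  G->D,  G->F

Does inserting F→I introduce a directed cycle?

Adding F→I creates a cycle iff I can already reach F.
Explore from I: no path reaches F. The graph stays acyclic.

No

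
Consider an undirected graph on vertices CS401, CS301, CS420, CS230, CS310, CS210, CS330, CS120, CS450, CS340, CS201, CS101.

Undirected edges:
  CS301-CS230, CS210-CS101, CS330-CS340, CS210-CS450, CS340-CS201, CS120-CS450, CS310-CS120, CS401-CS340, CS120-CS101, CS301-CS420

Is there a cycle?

Yes

DFS, tracking each vertex's parent; an edge to a visited non-parent vertex closes a cycle.
Start from CS301:
visit CS301 (parent –)
  visit CS230 (parent CS301)
    CS230–CS301: parent, skip
  visit CS420 (parent CS301)
    CS420–CS301: parent, skip
visit CS401 (parent –)
  visit CS340 (parent CS401)
    visit CS201 (parent CS340)
      CS201–CS340: parent, skip
    visit CS330 (parent CS340)
      CS330–CS340: parent, skip
    CS340–CS401: parent, skip
visit CS310 (parent –)
  visit CS120 (parent CS310)
    CS120–CS310: parent, skip
    visit CS101 (parent CS120)
      visit CS210 (parent CS101)
        visit CS450 (parent CS210)
          CS450–CS120: CS120 visited and ≠ parent → cycle
Cycle: CS120 – CS101 – CS210 – CS450 – CS120.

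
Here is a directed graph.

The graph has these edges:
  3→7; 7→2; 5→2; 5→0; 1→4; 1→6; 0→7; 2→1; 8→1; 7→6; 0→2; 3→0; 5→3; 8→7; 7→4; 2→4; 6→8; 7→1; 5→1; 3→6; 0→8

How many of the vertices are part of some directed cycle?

5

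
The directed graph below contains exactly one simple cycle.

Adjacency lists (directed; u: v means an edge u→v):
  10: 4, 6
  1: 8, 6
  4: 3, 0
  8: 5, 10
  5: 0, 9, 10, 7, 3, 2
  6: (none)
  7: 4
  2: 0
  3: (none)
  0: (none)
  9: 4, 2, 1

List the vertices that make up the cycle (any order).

1, 5, 8, 9

DFS with gray/black marking from 1:
1 gray
  8 gray
    5 gray
      0 gray
      0 black
      9 gray
        4 gray
          3 gray
          3 black
          4→0: 0 black — skip
        4 black
        2 gray
          2→0: 0 black — skip
        2 black
        9→1: 1 is gray → back edge
Back edge closes the cycle 1 → 8 → 5 → 9 → 1; its vertices are {1, 5, 8, 9}.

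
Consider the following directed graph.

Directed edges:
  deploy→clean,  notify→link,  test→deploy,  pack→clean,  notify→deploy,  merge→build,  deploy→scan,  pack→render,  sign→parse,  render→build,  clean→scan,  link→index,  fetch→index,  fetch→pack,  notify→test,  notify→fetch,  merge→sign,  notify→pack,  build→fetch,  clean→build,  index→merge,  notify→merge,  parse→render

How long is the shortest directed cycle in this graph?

For each vertex v, BFS finds the shortest path from v back to v.
The shortest such closed walk is fetch → index → merge → build → fetch, length 4.

4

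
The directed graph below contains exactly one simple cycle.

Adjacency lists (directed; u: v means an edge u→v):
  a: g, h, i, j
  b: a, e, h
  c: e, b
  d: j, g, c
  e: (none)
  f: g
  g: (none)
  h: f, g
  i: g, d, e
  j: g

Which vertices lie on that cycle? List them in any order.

a, b, c, d, i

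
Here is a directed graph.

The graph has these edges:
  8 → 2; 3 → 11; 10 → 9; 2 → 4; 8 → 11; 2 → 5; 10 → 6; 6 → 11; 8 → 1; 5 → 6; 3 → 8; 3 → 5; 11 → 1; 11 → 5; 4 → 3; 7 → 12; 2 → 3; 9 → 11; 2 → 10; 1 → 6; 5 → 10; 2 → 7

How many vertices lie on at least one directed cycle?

10

A vertex is on a directed cycle iff it belongs to a strongly connected component of size ≥ 2 (or has a self-loop).
The vertices on cycles are {1, 2, 3, 4, 5, 6, 8, 9, 10, 11} — 10 in total.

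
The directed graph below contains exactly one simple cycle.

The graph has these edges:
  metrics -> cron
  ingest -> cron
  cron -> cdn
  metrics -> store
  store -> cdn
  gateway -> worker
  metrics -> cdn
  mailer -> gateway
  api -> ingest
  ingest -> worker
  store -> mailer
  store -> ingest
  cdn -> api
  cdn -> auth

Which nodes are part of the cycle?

DFS with gray/black marking from cron:
cron gray
  cdn gray
    auth gray
    auth black
    api gray
      ingest gray
        ingest→cron: cron is gray → back edge
Back edge closes the cycle cron → cdn → api → ingest → cron; its vertices are {api, cdn, cron, ingest}.

api, cdn, cron, ingest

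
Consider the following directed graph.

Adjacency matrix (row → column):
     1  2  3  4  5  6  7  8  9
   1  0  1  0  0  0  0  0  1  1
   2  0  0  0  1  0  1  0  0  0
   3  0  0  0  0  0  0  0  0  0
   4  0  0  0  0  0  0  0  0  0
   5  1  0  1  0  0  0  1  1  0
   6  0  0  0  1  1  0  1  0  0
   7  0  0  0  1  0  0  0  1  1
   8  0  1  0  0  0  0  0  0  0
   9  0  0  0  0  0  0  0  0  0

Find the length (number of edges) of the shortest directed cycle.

For each vertex v, BFS finds the shortest path from v back to v.
The shortest such closed walk is 5 → 1 → 2 → 6 → 5, length 4.

4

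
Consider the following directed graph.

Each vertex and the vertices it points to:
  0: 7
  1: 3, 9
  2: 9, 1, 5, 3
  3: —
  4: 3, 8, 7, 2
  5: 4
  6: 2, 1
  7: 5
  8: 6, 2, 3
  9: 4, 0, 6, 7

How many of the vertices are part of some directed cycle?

A vertex is on a directed cycle iff it belongs to a strongly connected component of size ≥ 2 (or has a self-loop).
The vertices on cycles are {0, 1, 2, 4, 5, 6, 7, 8, 9} — 9 in total.

9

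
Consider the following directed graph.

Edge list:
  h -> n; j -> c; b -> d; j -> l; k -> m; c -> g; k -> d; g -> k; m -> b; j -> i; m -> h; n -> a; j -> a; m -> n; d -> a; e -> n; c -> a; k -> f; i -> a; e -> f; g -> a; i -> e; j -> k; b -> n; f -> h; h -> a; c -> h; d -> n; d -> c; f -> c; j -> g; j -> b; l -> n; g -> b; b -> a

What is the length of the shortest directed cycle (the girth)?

4

For each vertex v, BFS finds the shortest path from v back to v.
The shortest such closed walk is k → d → c → g → k, length 4.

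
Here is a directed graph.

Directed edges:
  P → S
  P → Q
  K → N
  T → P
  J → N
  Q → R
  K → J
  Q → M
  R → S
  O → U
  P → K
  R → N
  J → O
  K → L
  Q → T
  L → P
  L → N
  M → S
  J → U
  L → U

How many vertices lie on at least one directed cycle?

A vertex is on a directed cycle iff it belongs to a strongly connected component of size ≥ 2 (or has a self-loop).
The vertices on cycles are {K, L, P, Q, T} — 5 in total.

5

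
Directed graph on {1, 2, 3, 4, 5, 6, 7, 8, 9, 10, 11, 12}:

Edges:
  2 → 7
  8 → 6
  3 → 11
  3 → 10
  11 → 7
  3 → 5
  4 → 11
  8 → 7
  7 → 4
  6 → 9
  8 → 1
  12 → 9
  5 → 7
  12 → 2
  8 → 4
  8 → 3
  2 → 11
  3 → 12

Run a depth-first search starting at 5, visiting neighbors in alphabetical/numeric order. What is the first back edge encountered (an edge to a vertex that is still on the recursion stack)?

DFS from 5 (visiting neighbors in alphabetical/numeric order); mark gray on enter, black on exit:
5 gray
  7 gray
    4 gray
      11 gray
        11→7: 7 is gray → back edge
First back edge: 11 → 7.

11→7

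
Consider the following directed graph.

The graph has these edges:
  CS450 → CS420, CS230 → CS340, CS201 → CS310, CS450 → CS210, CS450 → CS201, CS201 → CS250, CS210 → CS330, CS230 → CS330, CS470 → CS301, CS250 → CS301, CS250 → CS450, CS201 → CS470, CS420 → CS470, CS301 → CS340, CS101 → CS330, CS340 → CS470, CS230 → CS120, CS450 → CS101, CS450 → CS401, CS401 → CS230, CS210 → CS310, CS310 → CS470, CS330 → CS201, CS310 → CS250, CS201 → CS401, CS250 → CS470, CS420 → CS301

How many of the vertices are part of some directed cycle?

12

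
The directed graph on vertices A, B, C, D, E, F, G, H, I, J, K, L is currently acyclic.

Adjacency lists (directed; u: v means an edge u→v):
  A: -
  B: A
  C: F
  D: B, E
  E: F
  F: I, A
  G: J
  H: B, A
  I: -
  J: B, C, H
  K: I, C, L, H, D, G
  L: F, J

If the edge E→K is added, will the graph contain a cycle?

Adding E→K creates a cycle iff K can already reach E.
Path from K: K → D → E.
So K → … → E → K is a cycle.

Yes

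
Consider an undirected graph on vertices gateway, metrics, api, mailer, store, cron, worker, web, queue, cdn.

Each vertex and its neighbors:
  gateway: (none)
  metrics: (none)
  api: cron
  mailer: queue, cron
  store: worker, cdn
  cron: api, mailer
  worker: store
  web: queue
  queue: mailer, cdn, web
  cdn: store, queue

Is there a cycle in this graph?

No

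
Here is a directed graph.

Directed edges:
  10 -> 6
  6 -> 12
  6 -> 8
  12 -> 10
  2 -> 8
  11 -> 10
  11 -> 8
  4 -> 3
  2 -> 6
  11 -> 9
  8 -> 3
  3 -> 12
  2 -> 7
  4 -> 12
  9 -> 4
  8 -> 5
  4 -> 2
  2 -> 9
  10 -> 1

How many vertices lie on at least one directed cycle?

8

A vertex is on a directed cycle iff it belongs to a strongly connected component of size ≥ 2 (or has a self-loop).
The vertices on cycles are {2, 3, 4, 6, 8, 9, 10, 12} — 8 in total.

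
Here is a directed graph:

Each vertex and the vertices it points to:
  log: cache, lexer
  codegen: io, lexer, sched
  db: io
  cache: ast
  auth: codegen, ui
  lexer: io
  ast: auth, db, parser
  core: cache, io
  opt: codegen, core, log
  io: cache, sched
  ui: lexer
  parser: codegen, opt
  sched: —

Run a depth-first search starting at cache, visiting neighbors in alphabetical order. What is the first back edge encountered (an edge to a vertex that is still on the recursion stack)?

DFS from cache (visiting neighbors in alphabetical order); mark gray on enter, black on exit:
cache gray
  ast gray
    auth gray
      codegen gray
        io gray
          io→cache: cache is gray → back edge
First back edge: io → cache.

io->cache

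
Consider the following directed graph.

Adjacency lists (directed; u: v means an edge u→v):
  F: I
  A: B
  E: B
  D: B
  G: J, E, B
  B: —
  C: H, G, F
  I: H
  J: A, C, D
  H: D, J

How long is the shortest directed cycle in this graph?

For each vertex v, BFS finds the shortest path from v back to v.
The shortest such closed walk is C → H → J → C, length 3.

3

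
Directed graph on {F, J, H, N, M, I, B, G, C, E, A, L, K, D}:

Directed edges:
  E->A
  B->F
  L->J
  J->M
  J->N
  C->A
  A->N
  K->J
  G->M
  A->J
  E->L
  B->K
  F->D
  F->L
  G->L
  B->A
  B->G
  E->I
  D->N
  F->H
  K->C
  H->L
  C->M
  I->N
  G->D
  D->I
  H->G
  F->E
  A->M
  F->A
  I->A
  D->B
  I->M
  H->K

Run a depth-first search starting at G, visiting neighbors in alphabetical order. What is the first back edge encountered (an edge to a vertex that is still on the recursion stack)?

F->D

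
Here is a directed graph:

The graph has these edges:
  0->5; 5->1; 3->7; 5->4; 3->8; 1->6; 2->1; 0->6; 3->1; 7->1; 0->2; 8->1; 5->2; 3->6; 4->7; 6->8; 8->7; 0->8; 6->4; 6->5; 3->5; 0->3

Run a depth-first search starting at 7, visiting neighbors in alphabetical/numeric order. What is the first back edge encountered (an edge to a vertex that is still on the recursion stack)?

DFS from 7 (visiting neighbors in alphabetical/numeric order); mark gray on enter, black on exit:
7 gray
  1 gray
    6 gray
      4 gray
        4→7: 7 is gray → back edge
First back edge: 4 → 7.

4→7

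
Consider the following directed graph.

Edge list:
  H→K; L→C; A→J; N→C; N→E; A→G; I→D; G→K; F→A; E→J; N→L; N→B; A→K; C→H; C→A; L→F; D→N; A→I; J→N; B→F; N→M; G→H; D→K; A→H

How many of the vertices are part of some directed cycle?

A vertex is on a directed cycle iff it belongs to a strongly connected component of size ≥ 2 (or has a self-loop).
The vertices on cycles are {A, B, C, D, E, F, I, J, L, N} — 10 in total.

10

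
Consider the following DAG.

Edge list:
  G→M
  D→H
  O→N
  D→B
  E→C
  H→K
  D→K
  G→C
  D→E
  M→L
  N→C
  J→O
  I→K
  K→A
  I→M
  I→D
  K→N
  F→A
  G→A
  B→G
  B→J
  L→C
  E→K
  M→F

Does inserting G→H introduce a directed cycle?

No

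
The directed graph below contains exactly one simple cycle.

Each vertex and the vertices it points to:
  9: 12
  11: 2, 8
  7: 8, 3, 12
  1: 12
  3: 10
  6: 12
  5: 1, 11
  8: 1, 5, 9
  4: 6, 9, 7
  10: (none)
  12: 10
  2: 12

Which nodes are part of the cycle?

DFS with gray/black marking from 8:
8 gray
  1 gray
    12 gray
      10 gray
      10 black
    12 black
  1 black
  5 gray
    5→1: 1 black — skip
    11 gray
      2 gray
        2→12: 12 black — skip
      2 black
      11→8: 8 is gray → back edge
Back edge closes the cycle 8 → 5 → 11 → 8; its vertices are {5, 8, 11}.

5, 8, 11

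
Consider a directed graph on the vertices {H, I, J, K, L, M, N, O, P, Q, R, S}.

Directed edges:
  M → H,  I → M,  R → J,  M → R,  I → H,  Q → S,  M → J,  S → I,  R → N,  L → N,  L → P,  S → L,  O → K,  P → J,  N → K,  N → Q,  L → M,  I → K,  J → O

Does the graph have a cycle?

DFS with white/gray/black marking, starting from Q:
Q gray
  S gray
    I gray
      M gray
        H gray
        H black
        R gray
          N gray
            N→Q: Q is gray → back edge
Back edge found, so a cycle exists: Q → S → I → M → R → N → Q.

Yes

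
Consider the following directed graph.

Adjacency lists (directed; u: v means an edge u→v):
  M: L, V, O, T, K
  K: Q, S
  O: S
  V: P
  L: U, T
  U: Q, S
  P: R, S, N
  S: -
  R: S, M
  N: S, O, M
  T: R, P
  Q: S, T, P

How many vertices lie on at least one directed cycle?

10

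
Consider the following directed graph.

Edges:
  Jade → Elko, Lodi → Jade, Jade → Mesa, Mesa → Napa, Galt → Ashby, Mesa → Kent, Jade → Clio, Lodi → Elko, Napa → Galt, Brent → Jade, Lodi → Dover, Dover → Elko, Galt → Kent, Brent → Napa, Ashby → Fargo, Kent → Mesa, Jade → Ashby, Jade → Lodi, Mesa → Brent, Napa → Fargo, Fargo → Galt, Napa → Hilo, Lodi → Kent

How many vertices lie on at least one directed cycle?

A vertex is on a directed cycle iff it belongs to a strongly connected component of size ≥ 2 (or has a self-loop).
The vertices on cycles are {Galt, Jade, Kent, Lodi, Mesa, Napa, Ashby, Brent, Fargo} — 9 in total.

9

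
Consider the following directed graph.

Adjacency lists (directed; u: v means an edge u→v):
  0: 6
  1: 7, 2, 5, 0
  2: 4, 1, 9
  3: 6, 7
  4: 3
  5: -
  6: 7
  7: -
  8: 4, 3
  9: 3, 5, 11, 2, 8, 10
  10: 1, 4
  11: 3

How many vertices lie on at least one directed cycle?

4

A vertex is on a directed cycle iff it belongs to a strongly connected component of size ≥ 2 (or has a self-loop).
The vertices on cycles are {1, 2, 9, 10} — 4 in total.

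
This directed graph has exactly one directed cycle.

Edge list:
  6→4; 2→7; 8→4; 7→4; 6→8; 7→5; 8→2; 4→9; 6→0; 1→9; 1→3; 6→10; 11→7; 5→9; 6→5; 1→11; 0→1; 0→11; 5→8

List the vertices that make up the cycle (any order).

2, 5, 7, 8

DFS with gray/black marking from 8:
8 gray
  4 gray
    9 gray
    9 black
  4 black
  2 gray
    7 gray
      5 gray
        5→9: 9 black — skip
        5→8: 8 is gray → back edge
Back edge closes the cycle 8 → 2 → 7 → 5 → 8; its vertices are {2, 5, 7, 8}.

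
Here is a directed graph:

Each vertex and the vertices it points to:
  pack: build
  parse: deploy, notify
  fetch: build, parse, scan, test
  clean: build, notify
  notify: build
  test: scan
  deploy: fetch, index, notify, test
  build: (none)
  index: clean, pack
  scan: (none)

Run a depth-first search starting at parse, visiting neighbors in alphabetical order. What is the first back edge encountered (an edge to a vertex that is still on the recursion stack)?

fetch→parse

DFS from parse (visiting neighbors in alphabetical order); mark gray on enter, black on exit:
parse gray
  deploy gray
    fetch gray
      build gray
      build black
      fetch→parse: parse is gray → back edge
First back edge: fetch → parse.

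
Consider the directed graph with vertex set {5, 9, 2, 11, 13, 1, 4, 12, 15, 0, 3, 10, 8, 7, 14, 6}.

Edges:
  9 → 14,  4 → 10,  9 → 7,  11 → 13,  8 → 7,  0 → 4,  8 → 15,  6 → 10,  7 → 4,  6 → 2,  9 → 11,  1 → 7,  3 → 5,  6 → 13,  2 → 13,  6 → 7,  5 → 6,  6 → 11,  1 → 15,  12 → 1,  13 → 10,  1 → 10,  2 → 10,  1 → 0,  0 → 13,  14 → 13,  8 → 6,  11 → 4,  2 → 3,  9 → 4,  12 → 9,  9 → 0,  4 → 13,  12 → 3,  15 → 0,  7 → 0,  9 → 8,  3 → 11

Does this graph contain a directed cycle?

Yes

DFS with white/gray/black marking, starting from 1:
1 gray
  10 gray
  10 black
  0 gray
    4 gray
      13 gray
        13→10: 10 black — skip
      13 black
      4→10: 10 black — skip
    4 black
    0→13: 13 black — skip
  0 black
  15 gray
    15→0: 0 black — skip
  15 black
  7 gray
    7→4: 4 black — skip
    7→0: 0 black — skip
  7 black
1 black
5 gray
  6 gray
    6→10: 10 black — skip
    11 gray
      11→4: 4 black — skip
      11→13: 13 black — skip
    11 black
    2 gray
      2→13: 13 black — skip
      2→10: 10 black — skip
      3 gray
        3→11: 11 black — skip
        3→5: 5 is gray → back edge
Back edge found, so a cycle exists: 5 → 6 → 2 → 3 → 5.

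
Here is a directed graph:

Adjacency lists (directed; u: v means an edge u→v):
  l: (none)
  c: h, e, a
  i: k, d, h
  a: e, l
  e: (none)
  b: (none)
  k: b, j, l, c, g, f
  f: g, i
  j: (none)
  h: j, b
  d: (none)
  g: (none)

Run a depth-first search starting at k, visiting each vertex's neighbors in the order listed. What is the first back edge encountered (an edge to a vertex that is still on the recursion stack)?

i->k

DFS from k (visiting each vertex's neighbors in the order listed); mark gray on enter, black on exit:
k gray
  b gray
  b black
  j gray
  j black
  l gray
  l black
  c gray
    h gray
      h→j: j black — skip
      h→b: b black — skip
    h black
    e gray
    e black
    a gray
      a→e: e black — skip
      a→l: l black — skip
    a black
  c black
  g gray
  g black
  f gray
    f→g: g black — skip
    i gray
      i→k: k is gray → back edge
First back edge: i → k.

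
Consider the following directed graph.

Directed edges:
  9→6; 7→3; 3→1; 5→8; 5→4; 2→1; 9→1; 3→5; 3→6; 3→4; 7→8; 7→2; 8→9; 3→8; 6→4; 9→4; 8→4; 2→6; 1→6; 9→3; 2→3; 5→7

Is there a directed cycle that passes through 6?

No

6 lies on a cycle iff there is a path from 6 back to itself.
Exploring from 6, it never reaches itself; equivalently, its strongly connected component is a singleton.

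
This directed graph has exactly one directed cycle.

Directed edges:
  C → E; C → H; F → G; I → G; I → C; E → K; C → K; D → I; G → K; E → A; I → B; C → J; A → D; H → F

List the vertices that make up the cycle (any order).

DFS with gray/black marking from I:
I gray
  B gray
  B black
  C gray
    E gray
      K gray
      K black
      A gray
        D gray
          D→I: I is gray → back edge
Back edge closes the cycle I → C → E → A → D → I; its vertices are {A, C, D, E, I}.

A, C, D, E, I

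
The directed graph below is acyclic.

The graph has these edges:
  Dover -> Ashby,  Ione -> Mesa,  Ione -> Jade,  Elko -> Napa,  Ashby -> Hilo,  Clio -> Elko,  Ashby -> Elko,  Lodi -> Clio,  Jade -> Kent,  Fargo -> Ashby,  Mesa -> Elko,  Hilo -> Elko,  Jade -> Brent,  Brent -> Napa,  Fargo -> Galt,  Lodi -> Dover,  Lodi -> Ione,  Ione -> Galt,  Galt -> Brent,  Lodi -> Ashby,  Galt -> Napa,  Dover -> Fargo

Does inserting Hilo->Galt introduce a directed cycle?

No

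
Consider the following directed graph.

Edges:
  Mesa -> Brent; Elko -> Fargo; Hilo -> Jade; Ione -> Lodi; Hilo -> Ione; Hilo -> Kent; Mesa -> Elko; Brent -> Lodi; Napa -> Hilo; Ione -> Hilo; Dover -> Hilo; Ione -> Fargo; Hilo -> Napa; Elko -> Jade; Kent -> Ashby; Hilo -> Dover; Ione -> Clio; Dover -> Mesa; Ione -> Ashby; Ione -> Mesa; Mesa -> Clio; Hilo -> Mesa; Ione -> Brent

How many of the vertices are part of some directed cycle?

4

A vertex is on a directed cycle iff it belongs to a strongly connected component of size ≥ 2 (or has a self-loop).
The vertices on cycles are {Hilo, Ione, Napa, Dover} — 4 in total.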